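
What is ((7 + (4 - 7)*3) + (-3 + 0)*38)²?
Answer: 13456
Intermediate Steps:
((7 + (4 - 7)*3) + (-3 + 0)*38)² = ((7 - 3*3) - 3*38)² = ((7 - 9) - 114)² = (-2 - 114)² = (-116)² = 13456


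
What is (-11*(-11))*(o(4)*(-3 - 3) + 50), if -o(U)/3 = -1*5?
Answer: -4840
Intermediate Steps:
o(U) = 15 (o(U) = -(-3)*5 = -3*(-5) = 15)
(-11*(-11))*(o(4)*(-3 - 3) + 50) = (-11*(-11))*(15*(-3 - 3) + 50) = 121*(15*(-6) + 50) = 121*(-90 + 50) = 121*(-40) = -4840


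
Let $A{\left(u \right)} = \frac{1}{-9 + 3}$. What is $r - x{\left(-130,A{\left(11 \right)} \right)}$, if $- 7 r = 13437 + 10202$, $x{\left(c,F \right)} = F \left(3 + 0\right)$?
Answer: $- \frac{6753}{2} \approx -3376.5$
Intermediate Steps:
$A{\left(u \right)} = - \frac{1}{6}$ ($A{\left(u \right)} = \frac{1}{-6} = - \frac{1}{6}$)
$x{\left(c,F \right)} = 3 F$ ($x{\left(c,F \right)} = F 3 = 3 F$)
$r = -3377$ ($r = - \frac{13437 + 10202}{7} = \left(- \frac{1}{7}\right) 23639 = -3377$)
$r - x{\left(-130,A{\left(11 \right)} \right)} = -3377 - 3 \left(- \frac{1}{6}\right) = -3377 - - \frac{1}{2} = -3377 + \frac{1}{2} = - \frac{6753}{2}$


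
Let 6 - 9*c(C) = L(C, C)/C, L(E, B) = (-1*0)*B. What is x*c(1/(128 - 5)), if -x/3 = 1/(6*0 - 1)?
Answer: 2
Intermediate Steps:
L(E, B) = 0 (L(E, B) = 0*B = 0)
c(C) = 2/3 (c(C) = 2/3 - 0/C = 2/3 - 1/9*0 = 2/3 + 0 = 2/3)
x = 3 (x = -3/(6*0 - 1) = -3/(0 - 1) = -3/(-1) = -3*(-1) = 3)
x*c(1/(128 - 5)) = 3*(2/3) = 2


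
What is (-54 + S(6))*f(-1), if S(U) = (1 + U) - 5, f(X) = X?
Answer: 52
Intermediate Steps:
S(U) = -4 + U
(-54 + S(6))*f(-1) = (-54 + (-4 + 6))*(-1) = (-54 + 2)*(-1) = -52*(-1) = 52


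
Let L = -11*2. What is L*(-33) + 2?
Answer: 728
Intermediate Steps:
L = -22
L*(-33) + 2 = -22*(-33) + 2 = 726 + 2 = 728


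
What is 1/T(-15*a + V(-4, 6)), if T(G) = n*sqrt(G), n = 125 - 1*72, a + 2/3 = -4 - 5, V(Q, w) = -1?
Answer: 1/636 ≈ 0.0015723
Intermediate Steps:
a = -29/3 (a = -2/3 + (-4 - 5) = -2/3 - 9 = -29/3 ≈ -9.6667)
n = 53 (n = 125 - 72 = 53)
T(G) = 53*sqrt(G)
1/T(-15*a + V(-4, 6)) = 1/(53*sqrt(-15*(-29/3) - 1)) = 1/(53*sqrt(145 - 1)) = 1/(53*sqrt(144)) = 1/(53*12) = 1/636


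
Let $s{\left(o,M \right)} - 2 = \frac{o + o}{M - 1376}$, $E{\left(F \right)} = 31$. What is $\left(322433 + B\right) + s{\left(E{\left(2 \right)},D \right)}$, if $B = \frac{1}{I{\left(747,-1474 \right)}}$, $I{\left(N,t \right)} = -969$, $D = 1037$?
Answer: $\frac{11768548352}{36499} \approx 3.2244 \cdot 10^{5}$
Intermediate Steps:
$s{\left(o,M \right)} = 2 + \frac{2 o}{-1376 + M}$ ($s{\left(o,M \right)} = 2 + \frac{o + o}{M - 1376} = 2 + \frac{2 o}{-1376 + M}$)
$B = - \frac{1}{969}$ ($B = \frac{1}{-969} = - \frac{1}{969} \approx -0.001032$)
$\left(322433 + B\right) + s{\left(E{\left(2 \right)},D \right)} = \left(322433 - \frac{1}{969}\right) + \frac{2 \left(-1376 + 1037 + 31\right)}{-1376 + 1037} = \frac{312437576}{969} + 2 \frac{1}{-339} \left(-308\right) = \frac{312437576}{969} + 2 \left(- \frac{1}{339}\right) \left(-308\right) = \frac{312437576}{969} + \frac{616}{339} = \frac{11768548352}{36499}$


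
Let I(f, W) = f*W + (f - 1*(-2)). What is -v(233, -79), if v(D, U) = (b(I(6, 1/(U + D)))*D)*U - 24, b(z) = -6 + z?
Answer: 2891747/77 ≈ 37555.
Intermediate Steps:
I(f, W) = 2 + f + W*f (I(f, W) = W*f + (f + 2) = W*f + (2 + f) = 2 + f + W*f)
v(D, U) = -24 + D*U*(2 + 6/(D + U)) (v(D, U) = ((-6 + (2 + 6 + 6/(U + D)))*D)*U - 24 = ((-6 + (2 + 6 + 6/(D + U)))*D)*U - 24 = ((-6 + (8 + 6/(D + U)))*D)*U - 24 = ((2 + 6/(D + U))*D)*U - 24 = (D*(2 + 6/(D + U)))*U - 24 = D*U*(2 + 6/(D + U)) - 24 = -24 + D*U*(2 + 6/(D + U)))
-v(233, -79) = -2*(-12*233 - 12*(-79) + 233*(-79)*(3 + 233 - 79))/(233 - 79) = -2*(-2796 + 948 + 233*(-79)*157)/154 = -2*(-2796 + 948 - 2889899)/154 = -2*(-2891747)/154 = -1*(-2891747/77) = 2891747/77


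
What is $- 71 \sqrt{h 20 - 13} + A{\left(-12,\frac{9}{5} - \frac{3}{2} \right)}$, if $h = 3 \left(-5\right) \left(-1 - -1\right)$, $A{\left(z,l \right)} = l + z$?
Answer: $- \frac{117}{10} - 71 i \sqrt{13} \approx -11.7 - 255.99 i$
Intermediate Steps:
$h = 0$ ($h = - 15 \left(-1 + 1\right) = \left(-15\right) 0 = 0$)
$- 71 \sqrt{h 20 - 13} + A{\left(-12,\frac{9}{5} - \frac{3}{2} \right)} = - 71 \sqrt{0 \cdot 20 - 13} + \left(\left(\frac{9}{5} - \frac{3}{2}\right) - 12\right) = - 71 \sqrt{0 - 13} + \left(\left(9 \cdot \frac{1}{5} - \frac{3}{2}\right) - 12\right) = - 71 \sqrt{-13} + \left(\left(\frac{9}{5} - \frac{3}{2}\right) - 12\right) = - 71 i \sqrt{13} + \left(\frac{3}{10} - 12\right) = - 71 i \sqrt{13} - \frac{117}{10} = - \frac{117}{10} - 71 i \sqrt{13}$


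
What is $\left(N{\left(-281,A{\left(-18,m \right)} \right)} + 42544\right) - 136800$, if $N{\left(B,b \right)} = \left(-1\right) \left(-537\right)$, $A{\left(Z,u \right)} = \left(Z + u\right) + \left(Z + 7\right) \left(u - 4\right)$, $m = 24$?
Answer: $-93719$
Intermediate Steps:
$A{\left(Z,u \right)} = Z + u + \left(-4 + u\right) \left(7 + Z\right)$ ($A{\left(Z,u \right)} = \left(Z + u\right) + \left(7 + Z\right) \left(-4 + u\right) = \left(Z + u\right) + \left(-4 + u\right) \left(7 + Z\right) = Z + u + \left(-4 + u\right) \left(7 + Z\right)$)
$N{\left(B,b \right)} = 537$
$\left(N{\left(-281,A{\left(-18,m \right)} \right)} + 42544\right) - 136800 = \left(537 + 42544\right) - 136800 = 43081 - 136800 = -93719$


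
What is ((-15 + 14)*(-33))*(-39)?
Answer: -1287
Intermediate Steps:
((-15 + 14)*(-33))*(-39) = -1*(-33)*(-39) = 33*(-39) = -1287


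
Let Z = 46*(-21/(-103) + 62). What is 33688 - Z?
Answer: 3175142/103 ≈ 30827.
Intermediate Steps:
Z = 294722/103 (Z = 46*(-21*(-1/103) + 62) = 46*(21/103 + 62) = 46*(6407/103) = 294722/103 ≈ 2861.4)
33688 - Z = 33688 - 1*294722/103 = 33688 - 294722/103 = 3175142/103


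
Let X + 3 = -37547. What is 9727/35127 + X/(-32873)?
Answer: 1638774521/1154729871 ≈ 1.4192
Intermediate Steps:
X = -37550 (X = -3 - 37547 = -37550)
9727/35127 + X/(-32873) = 9727/35127 - 37550/(-32873) = 9727*(1/35127) - 37550*(-1/32873) = 9727/35127 + 37550/32873 = 1638774521/1154729871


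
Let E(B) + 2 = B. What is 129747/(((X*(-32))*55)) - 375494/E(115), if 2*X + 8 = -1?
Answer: -986417023/298320 ≈ -3306.6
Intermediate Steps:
X = -9/2 (X = -4 + (1/2)*(-1) = -4 - 1/2 = -9/2 ≈ -4.5000)
E(B) = -2 + B
129747/(((X*(-32))*55)) - 375494/E(115) = 129747/((-9/2*(-32)*55)) - 375494/(-2 + 115) = 129747/((144*55)) - 375494/113 = 129747/7920 - 375494*1/113 = 129747*(1/7920) - 375494/113 = 43249/2640 - 375494/113 = -986417023/298320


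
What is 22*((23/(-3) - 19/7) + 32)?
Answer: 9988/21 ≈ 475.62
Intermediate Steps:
22*((23/(-3) - 19/7) + 32) = 22*((23*(-⅓) - 19*⅐) + 32) = 22*((-23/3 - 19/7) + 32) = 22*(-218/21 + 32) = 22*(454/21) = 9988/21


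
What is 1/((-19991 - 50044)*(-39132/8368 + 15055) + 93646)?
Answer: -2092/2204875467263 ≈ -9.4881e-10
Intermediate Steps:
1/((-19991 - 50044)*(-39132/8368 + 15055) + 93646) = 1/(-70035*(-39132*1/8368 + 15055) + 93646) = 1/(-70035*(-9783/2092 + 15055) + 93646) = 1/(-70035*31485277/2092 + 93646) = 1/(-2205071374695/2092 + 93646) = 1/(-2204875467263/2092) = -2092/2204875467263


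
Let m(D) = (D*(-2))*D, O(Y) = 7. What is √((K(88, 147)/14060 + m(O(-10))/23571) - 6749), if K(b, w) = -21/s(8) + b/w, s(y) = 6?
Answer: I*√448412207462958935130/257761980 ≈ 82.152*I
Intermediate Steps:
m(D) = -2*D² (m(D) = (-2*D)*D = -2*D²)
K(b, w) = -7/2 + b/w (K(b, w) = -21/6 + b/w = -21*⅙ + b/w = -7/2 + b/w)
√((K(88, 147)/14060 + m(O(-10))/23571) - 6749) = √(((-7/2 + 88/147)/14060 - 2*7²/23571) - 6749) = √(((-7/2 + 88*(1/147))*(1/14060) - 2*49*(1/23571)) - 6749) = √(((-7/2 + 88/147)*(1/14060) - 98*1/23571) - 6749) = √((-853/294*1/14060 - 98/23571) - 6749) = √((-853/4133640 - 98/23571) - 6749) = √(-141734261/32478009480 - 6749) = √(-219194227714781/32478009480) = I*√448412207462958935130/257761980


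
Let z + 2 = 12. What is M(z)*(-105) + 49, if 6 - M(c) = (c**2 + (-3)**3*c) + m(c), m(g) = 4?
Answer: -18011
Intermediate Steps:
z = 10 (z = -2 + 12 = 10)
M(c) = 2 - c**2 + 27*c (M(c) = 6 - ((c**2 + (-3)**3*c) + 4) = 6 - ((c**2 - 27*c) + 4) = 6 - (4 + c**2 - 27*c) = 6 + (-4 - c**2 + 27*c) = 2 - c**2 + 27*c)
M(z)*(-105) + 49 = (2 - 1*10**2 + 27*10)*(-105) + 49 = (2 - 1*100 + 270)*(-105) + 49 = (2 - 100 + 270)*(-105) + 49 = 172*(-105) + 49 = -18060 + 49 = -18011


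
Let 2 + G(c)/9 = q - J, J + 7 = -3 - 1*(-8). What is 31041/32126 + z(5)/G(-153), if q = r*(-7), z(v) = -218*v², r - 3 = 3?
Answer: 93410099/6071814 ≈ 15.384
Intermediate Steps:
r = 6 (r = 3 + 3 = 6)
q = -42 (q = 6*(-7) = -42)
J = -2 (J = -7 + (-3 - 1*(-8)) = -7 + (-3 + 8) = -7 + 5 = -2)
G(c) = -378 (G(c) = -18 + 9*(-42 - 1*(-2)) = -18 + 9*(-42 + 2) = -18 + 9*(-40) = -18 - 360 = -378)
31041/32126 + z(5)/G(-153) = 31041/32126 - 218*5²/(-378) = 31041*(1/32126) - 218*25*(-1/378) = 31041/32126 - 5450*(-1/378) = 31041/32126 + 2725/189 = 93410099/6071814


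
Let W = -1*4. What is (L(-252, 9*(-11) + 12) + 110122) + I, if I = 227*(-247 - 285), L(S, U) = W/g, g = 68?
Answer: -180915/17 ≈ -10642.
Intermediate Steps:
W = -4
L(S, U) = -1/17 (L(S, U) = -4/68 = -4*1/68 = -1/17)
I = -120764 (I = 227*(-532) = -120764)
(L(-252, 9*(-11) + 12) + 110122) + I = (-1/17 + 110122) - 120764 = 1872073/17 - 120764 = -180915/17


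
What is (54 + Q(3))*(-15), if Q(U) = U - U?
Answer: -810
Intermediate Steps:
Q(U) = 0
(54 + Q(3))*(-15) = (54 + 0)*(-15) = 54*(-15) = -810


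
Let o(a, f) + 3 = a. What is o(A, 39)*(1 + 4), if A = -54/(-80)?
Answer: -93/8 ≈ -11.625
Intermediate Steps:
A = 27/40 (A = -54*(-1/80) = 27/40 ≈ 0.67500)
o(a, f) = -3 + a
o(A, 39)*(1 + 4) = (-3 + 27/40)*(1 + 4) = -93/40*5 = -93/8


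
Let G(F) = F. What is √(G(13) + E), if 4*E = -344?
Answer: I*√73 ≈ 8.544*I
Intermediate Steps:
E = -86 (E = (¼)*(-344) = -86)
√(G(13) + E) = √(13 - 86) = √(-73) = I*√73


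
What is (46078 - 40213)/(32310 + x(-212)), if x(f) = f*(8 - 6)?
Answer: 5865/31886 ≈ 0.18394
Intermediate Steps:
x(f) = 2*f (x(f) = f*2 = 2*f)
(46078 - 40213)/(32310 + x(-212)) = (46078 - 40213)/(32310 + 2*(-212)) = 5865/(32310 - 424) = 5865/31886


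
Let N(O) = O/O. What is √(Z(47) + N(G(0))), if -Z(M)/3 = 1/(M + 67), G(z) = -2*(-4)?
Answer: √1406/38 ≈ 0.98675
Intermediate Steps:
G(z) = 8
Z(M) = -3/(67 + M) (Z(M) = -3/(M + 67) = -3/(67 + M))
N(O) = 1
√(Z(47) + N(G(0))) = √(-3/(67 + 47) + 1) = √(-3/114 + 1) = √(-3*1/114 + 1) = √(-1/38 + 1) = √(37/38) = √1406/38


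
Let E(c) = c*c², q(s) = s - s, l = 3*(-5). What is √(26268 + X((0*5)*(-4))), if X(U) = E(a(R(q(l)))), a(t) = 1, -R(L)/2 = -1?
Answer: √26269 ≈ 162.08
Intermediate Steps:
l = -15
q(s) = 0
R(L) = 2 (R(L) = -2*(-1) = 2)
E(c) = c³
X(U) = 1 (X(U) = 1³ = 1)
√(26268 + X((0*5)*(-4))) = √(26268 + 1) = √26269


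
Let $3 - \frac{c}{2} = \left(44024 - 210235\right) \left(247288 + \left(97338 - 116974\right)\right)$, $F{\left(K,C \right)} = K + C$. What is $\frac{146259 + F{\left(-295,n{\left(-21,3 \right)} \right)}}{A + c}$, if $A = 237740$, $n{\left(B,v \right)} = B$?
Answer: $\frac{20849}{10810967270} \approx 1.9285 \cdot 10^{-6}$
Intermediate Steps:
$F{\left(K,C \right)} = C + K$
$c = 75676533150$ ($c = 6 - 2 \left(44024 - 210235\right) \left(247288 + \left(97338 - 116974\right)\right) = 6 - 2 \left(- 166211 \left(247288 + \left(97338 - 116974\right)\right)\right) = 6 - 2 \left(- 166211 \left(247288 - 19636\right)\right) = 6 - 2 \left(\left(-166211\right) 227652\right) = 6 - -75676533144 = 6 + 75676533144 = 75676533150$)
$\frac{146259 + F{\left(-295,n{\left(-21,3 \right)} \right)}}{A + c} = \frac{146259 - 316}{237740 + 75676533150} = \frac{146259 - 316}{75676770890} = 145943 \cdot \frac{1}{75676770890} = \frac{20849}{10810967270}$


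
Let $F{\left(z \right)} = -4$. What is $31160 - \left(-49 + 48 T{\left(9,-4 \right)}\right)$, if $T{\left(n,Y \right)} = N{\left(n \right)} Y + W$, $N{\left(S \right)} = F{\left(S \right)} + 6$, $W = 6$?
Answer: $31305$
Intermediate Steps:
$N{\left(S \right)} = 2$ ($N{\left(S \right)} = -4 + 6 = 2$)
$T{\left(n,Y \right)} = 6 + 2 Y$ ($T{\left(n,Y \right)} = 2 Y + 6 = 6 + 2 Y$)
$31160 - \left(-49 + 48 T{\left(9,-4 \right)}\right) = 31160 - \left(-49 + 48 \left(6 + 2 \left(-4\right)\right)\right) = 31160 - \left(-49 + 48 \left(6 - 8\right)\right) = 31160 + \left(\left(-48\right) \left(-2\right) + 49\right) = 31160 + \left(96 + 49\right) = 31160 + 145 = 31305$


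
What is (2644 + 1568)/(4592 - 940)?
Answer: 1053/913 ≈ 1.1533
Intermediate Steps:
(2644 + 1568)/(4592 - 940) = 4212/3652 = 4212*(1/3652) = 1053/913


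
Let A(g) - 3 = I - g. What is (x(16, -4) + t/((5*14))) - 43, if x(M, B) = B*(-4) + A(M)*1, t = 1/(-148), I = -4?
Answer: -455841/10360 ≈ -44.000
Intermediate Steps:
A(g) = -1 - g (A(g) = 3 + (-4 - g) = -1 - g)
t = -1/148 ≈ -0.0067568
x(M, B) = -1 - M - 4*B (x(M, B) = B*(-4) + (-1 - M)*1 = -4*B + (-1 - M) = -1 - M - 4*B)
(x(16, -4) + t/((5*14))) - 43 = ((-1 - 1*16 - 4*(-4)) - 1/(148*(5*14))) - 43 = ((-1 - 16 + 16) - 1/148/70) - 43 = (-1 - 1/148*1/70) - 43 = (-1 - 1/10360) - 43 = -10361/10360 - 43 = -455841/10360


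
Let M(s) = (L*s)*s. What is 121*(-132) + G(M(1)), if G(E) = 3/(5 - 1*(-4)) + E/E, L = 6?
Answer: -47912/3 ≈ -15971.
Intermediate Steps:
M(s) = 6*s**2 (M(s) = (6*s)*s = 6*s**2)
G(E) = 4/3 (G(E) = 3/(5 + 4) + 1 = 3/9 + 1 = 3*(1/9) + 1 = 1/3 + 1 = 4/3)
121*(-132) + G(M(1)) = 121*(-132) + 4/3 = -15972 + 4/3 = -47912/3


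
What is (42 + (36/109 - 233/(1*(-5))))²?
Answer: 2349050089/297025 ≈ 7908.6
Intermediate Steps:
(42 + (36/109 - 233/(1*(-5))))² = (42 + (36*(1/109) - 233/(-5)))² = (42 + (36/109 - 233*(-⅕)))² = (42 + (36/109 + 233/5))² = (42 + 25577/545)² = (48467/545)² = 2349050089/297025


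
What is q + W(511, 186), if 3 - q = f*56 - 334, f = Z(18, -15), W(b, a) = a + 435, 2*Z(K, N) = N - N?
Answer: 958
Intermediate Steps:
Z(K, N) = 0 (Z(K, N) = (N - N)/2 = (1/2)*0 = 0)
W(b, a) = 435 + a
f = 0
q = 337 (q = 3 - (0*56 - 334) = 3 - (0 - 334) = 3 - 1*(-334) = 3 + 334 = 337)
q + W(511, 186) = 337 + (435 + 186) = 337 + 621 = 958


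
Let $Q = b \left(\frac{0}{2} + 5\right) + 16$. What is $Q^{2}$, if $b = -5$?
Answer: $81$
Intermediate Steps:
$Q = -9$ ($Q = - 5 \left(\frac{0}{2} + 5\right) + 16 = - 5 \left(0 \cdot \frac{1}{2} + 5\right) + 16 = - 5 \left(0 + 5\right) + 16 = \left(-5\right) 5 + 16 = -25 + 16 = -9$)
$Q^{2} = \left(-9\right)^{2} = 81$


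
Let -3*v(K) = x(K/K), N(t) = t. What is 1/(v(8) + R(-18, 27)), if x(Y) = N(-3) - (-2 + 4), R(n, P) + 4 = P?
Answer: 3/74 ≈ 0.040541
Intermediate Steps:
R(n, P) = -4 + P
x(Y) = -5 (x(Y) = -3 - (-2 + 4) = -3 - 1*2 = -3 - 2 = -5)
v(K) = 5/3 (v(K) = -⅓*(-5) = 5/3)
1/(v(8) + R(-18, 27)) = 1/(5/3 + (-4 + 27)) = 1/(5/3 + 23) = 1/(74/3) = 3/74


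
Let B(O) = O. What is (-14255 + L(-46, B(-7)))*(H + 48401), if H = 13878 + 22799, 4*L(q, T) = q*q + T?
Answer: -2335859029/2 ≈ -1.1679e+9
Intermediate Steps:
L(q, T) = T/4 + q²/4 (L(q, T) = (q*q + T)/4 = (q² + T)/4 = (T + q²)/4 = T/4 + q²/4)
H = 36677
(-14255 + L(-46, B(-7)))*(H + 48401) = (-14255 + ((¼)*(-7) + (¼)*(-46)²))*(36677 + 48401) = (-14255 + (-7/4 + (¼)*2116))*85078 = (-14255 + (-7/4 + 529))*85078 = (-14255 + 2109/4)*85078 = -54911/4*85078 = -2335859029/2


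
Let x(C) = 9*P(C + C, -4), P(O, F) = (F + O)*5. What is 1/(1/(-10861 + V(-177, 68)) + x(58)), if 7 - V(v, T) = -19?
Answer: 10835/54608399 ≈ 0.00019841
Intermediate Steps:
V(v, T) = 26 (V(v, T) = 7 - 1*(-19) = 7 + 19 = 26)
P(O, F) = 5*F + 5*O
x(C) = -180 + 90*C (x(C) = 9*(5*(-4) + 5*(C + C)) = 9*(-20 + 5*(2*C)) = 9*(-20 + 10*C) = -180 + 90*C)
1/(1/(-10861 + V(-177, 68)) + x(58)) = 1/(1/(-10861 + 26) + (-180 + 90*58)) = 1/(1/(-10835) + (-180 + 5220)) = 1/(-1/10835 + 5040) = 1/(54608399/10835) = 10835/54608399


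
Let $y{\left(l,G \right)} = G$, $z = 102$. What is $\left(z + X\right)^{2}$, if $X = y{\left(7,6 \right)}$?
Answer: $11664$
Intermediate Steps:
$X = 6$
$\left(z + X\right)^{2} = \left(102 + 6\right)^{2} = 108^{2} = 11664$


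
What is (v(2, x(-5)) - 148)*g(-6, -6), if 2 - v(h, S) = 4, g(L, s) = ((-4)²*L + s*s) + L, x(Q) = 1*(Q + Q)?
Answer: 9900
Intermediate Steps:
x(Q) = 2*Q (x(Q) = 1*(2*Q) = 2*Q)
g(L, s) = s² + 17*L (g(L, s) = (16*L + s²) + L = (s² + 16*L) + L = s² + 17*L)
v(h, S) = -2 (v(h, S) = 2 - 1*4 = 2 - 4 = -2)
(v(2, x(-5)) - 148)*g(-6, -6) = (-2 - 148)*((-6)² + 17*(-6)) = -150*(36 - 102) = -150*(-66) = 9900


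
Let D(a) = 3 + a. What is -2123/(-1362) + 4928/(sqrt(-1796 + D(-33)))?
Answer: 2123/1362 - 224*I*sqrt(1826)/83 ≈ 1.5587 - 115.32*I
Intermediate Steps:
-2123/(-1362) + 4928/(sqrt(-1796 + D(-33))) = -2123/(-1362) + 4928/(sqrt(-1796 + (3 - 33))) = -2123*(-1/1362) + 4928/(sqrt(-1796 - 30)) = 2123/1362 + 4928/(sqrt(-1826)) = 2123/1362 + 4928/((I*sqrt(1826))) = 2123/1362 + 4928*(-I*sqrt(1826)/1826) = 2123/1362 - 224*I*sqrt(1826)/83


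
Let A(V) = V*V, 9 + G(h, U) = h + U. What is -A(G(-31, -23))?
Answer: -3969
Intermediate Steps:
G(h, U) = -9 + U + h (G(h, U) = -9 + (h + U) = -9 + (U + h) = -9 + U + h)
A(V) = V²
-A(G(-31, -23)) = -(-9 - 23 - 31)² = -1*(-63)² = -1*3969 = -3969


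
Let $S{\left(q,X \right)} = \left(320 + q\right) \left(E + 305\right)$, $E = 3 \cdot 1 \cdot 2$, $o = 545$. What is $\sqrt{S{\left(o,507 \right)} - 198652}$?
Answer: $\sqrt{70363} \approx 265.26$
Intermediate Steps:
$E = 6$ ($E = 3 \cdot 2 = 6$)
$S{\left(q,X \right)} = 99520 + 311 q$ ($S{\left(q,X \right)} = \left(320 + q\right) \left(6 + 305\right) = \left(320 + q\right) 311 = 99520 + 311 q$)
$\sqrt{S{\left(o,507 \right)} - 198652} = \sqrt{\left(99520 + 311 \cdot 545\right) - 198652} = \sqrt{\left(99520 + 169495\right) - 198652} = \sqrt{269015 - 198652} = \sqrt{70363}$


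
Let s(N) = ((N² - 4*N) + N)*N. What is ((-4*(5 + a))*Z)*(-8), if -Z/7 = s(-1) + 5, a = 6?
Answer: -2464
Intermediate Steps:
s(N) = N*(N² - 3*N) (s(N) = (N² - 3*N)*N = N*(N² - 3*N))
Z = -7 (Z = -7*((-1)²*(-3 - 1) + 5) = -7*(1*(-4) + 5) = -7*(-4 + 5) = -7*1 = -7)
((-4*(5 + a))*Z)*(-8) = (-4*(5 + 6)*(-7))*(-8) = (-4*11*(-7))*(-8) = -44*(-7)*(-8) = 308*(-8) = -2464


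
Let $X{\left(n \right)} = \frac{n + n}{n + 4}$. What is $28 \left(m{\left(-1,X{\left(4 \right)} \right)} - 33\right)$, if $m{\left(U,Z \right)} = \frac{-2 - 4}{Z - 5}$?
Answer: $-882$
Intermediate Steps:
$X{\left(n \right)} = \frac{2 n}{4 + n}$
$m{\left(U,Z \right)} = - \frac{6}{-5 + Z}$
$28 \left(m{\left(-1,X{\left(4 \right)} \right)} - 33\right) = 28 \left(- \frac{6}{-5 + 2 \cdot 4 \frac{1}{4 + 4}} - 33\right) = 28 \left(- \frac{6}{-5 + 2 \cdot 4 \cdot \frac{1}{8}} - 33\right) = 28 \left(- \frac{6}{-5 + 1} - 33\right) = 28 \left(- \frac{6}{-4} - 33\right) = 28 \left(\left(-6\right) \left(- \frac{1}{4}\right) - 33\right) = 28 \left(\frac{3}{2} - 33\right) = 28 \left(- \frac{63}{2}\right) = -882$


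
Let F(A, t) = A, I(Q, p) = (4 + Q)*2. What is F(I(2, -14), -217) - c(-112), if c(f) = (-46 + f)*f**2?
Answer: 1981964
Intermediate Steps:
I(Q, p) = 8 + 2*Q
c(f) = f**2*(-46 + f)
F(I(2, -14), -217) - c(-112) = (8 + 2*2) - (-112)**2*(-46 - 112) = (8 + 4) - 12544*(-158) = 12 - 1*(-1981952) = 12 + 1981952 = 1981964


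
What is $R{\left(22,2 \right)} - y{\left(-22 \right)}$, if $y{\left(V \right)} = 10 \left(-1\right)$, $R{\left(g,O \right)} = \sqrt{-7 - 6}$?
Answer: $10 + i \sqrt{13} \approx 10.0 + 3.6056 i$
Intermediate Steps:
$R{\left(g,O \right)} = i \sqrt{13}$ ($R{\left(g,O \right)} = \sqrt{-13} = i \sqrt{13}$)
$y{\left(V \right)} = -10$
$R{\left(22,2 \right)} - y{\left(-22 \right)} = i \sqrt{13} - -10 = i \sqrt{13} + 10 = 10 + i \sqrt{13}$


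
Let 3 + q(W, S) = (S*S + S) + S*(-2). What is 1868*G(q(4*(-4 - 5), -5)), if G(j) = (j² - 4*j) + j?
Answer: 1210464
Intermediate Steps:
q(W, S) = -3 + S² - S (q(W, S) = -3 + ((S*S + S) + S*(-2)) = -3 + ((S² + S) - 2*S) = -3 + ((S + S²) - 2*S) = -3 + (S² - S) = -3 + S² - S)
G(j) = j² - 3*j
1868*G(q(4*(-4 - 5), -5)) = 1868*((-3 + (-5)² - 1*(-5))*(-3 + (-3 + (-5)² - 1*(-5)))) = 1868*((-3 + 25 + 5)*(-3 + (-3 + 25 + 5))) = 1868*(27*(-3 + 27)) = 1868*(27*24) = 1868*648 = 1210464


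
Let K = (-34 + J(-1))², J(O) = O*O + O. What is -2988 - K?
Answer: -4144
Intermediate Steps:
J(O) = O + O² (J(O) = O² + O = O + O²)
K = 1156 (K = (-34 - (1 - 1))² = (-34 - 1*0)² = (-34 + 0)² = (-34)² = 1156)
-2988 - K = -2988 - 1*1156 = -2988 - 1156 = -4144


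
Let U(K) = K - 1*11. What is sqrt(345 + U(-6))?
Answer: 2*sqrt(82) ≈ 18.111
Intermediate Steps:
U(K) = -11 + K (U(K) = K - 11 = -11 + K)
sqrt(345 + U(-6)) = sqrt(345 + (-11 - 6)) = sqrt(345 - 17) = sqrt(328) = 2*sqrt(82)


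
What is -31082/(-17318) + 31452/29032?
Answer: 180882295/62847022 ≈ 2.8781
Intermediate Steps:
-31082/(-17318) + 31452/29032 = -31082*(-1/17318) + 31452*(1/29032) = 15541/8659 + 7863/7258 = 180882295/62847022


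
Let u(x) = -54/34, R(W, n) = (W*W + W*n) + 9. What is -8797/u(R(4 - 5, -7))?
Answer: 149549/27 ≈ 5538.9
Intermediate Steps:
R(W, n) = 9 + W² + W*n (R(W, n) = (W² + W*n) + 9 = 9 + W² + W*n)
u(x) = -27/17 (u(x) = -54*1/34 = -27/17)
-8797/u(R(4 - 5, -7)) = -8797/(-27/17) = -8797*(-17/27) = 149549/27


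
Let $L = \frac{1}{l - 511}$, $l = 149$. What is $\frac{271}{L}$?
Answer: $-98102$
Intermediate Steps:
$L = - \frac{1}{362}$ ($L = \frac{1}{149 - 511} = \frac{1}{-362} = - \frac{1}{362} \approx -0.0027624$)
$\frac{271}{L} = \frac{271}{- \frac{1}{362}} = 271 \left(-362\right) = -98102$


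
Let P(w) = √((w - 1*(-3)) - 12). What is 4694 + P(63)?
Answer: 4694 + 3*√6 ≈ 4701.4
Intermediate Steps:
P(w) = √(-9 + w) (P(w) = √((w + 3) - 12) = √((3 + w) - 12) = √(-9 + w))
4694 + P(63) = 4694 + √(-9 + 63) = 4694 + √54 = 4694 + 3*√6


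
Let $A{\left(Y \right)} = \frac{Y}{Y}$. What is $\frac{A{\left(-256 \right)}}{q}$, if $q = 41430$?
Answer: $\frac{1}{41430} \approx 2.4137 \cdot 10^{-5}$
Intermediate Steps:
$A{\left(Y \right)} = 1$
$\frac{A{\left(-256 \right)}}{q} = 1 \cdot \frac{1}{41430} = \frac{1}{41430}$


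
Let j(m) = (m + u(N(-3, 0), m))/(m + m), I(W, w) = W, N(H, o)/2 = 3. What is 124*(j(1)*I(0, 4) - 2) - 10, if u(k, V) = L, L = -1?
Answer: -258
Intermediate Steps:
N(H, o) = 6 (N(H, o) = 2*3 = 6)
u(k, V) = -1
j(m) = (-1 + m)/(2*m) (j(m) = (m - 1)/(m + m) = (-1 + m)/((2*m)) = (-1 + m)*(1/(2*m)) = (-1 + m)/(2*m))
124*(j(1)*I(0, 4) - 2) - 10 = 124*(((½)*(-1 + 1)/1)*0 - 2) - 10 = 124*(((½)*1*0)*0 - 2) - 10 = 124*(0*0 - 2) - 10 = 124*(0 - 2) - 10 = 124*(-2) - 10 = -248 - 10 = -258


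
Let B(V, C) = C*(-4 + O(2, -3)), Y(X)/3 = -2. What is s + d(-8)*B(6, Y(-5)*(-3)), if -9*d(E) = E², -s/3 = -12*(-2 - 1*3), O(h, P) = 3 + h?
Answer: -308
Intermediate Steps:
Y(X) = -6 (Y(X) = 3*(-2) = -6)
B(V, C) = C (B(V, C) = C*(-4 + (3 + 2)) = C*(-4 + 5) = C*1 = C)
s = -180 (s = -(-36)*(-2 - 1*3) = -(-36)*(-2 - 3) = -(-36)*(-5) = -3*60 = -180)
d(E) = -E²/9
s + d(-8)*B(6, Y(-5)*(-3)) = -180 + (-⅑*(-8)²)*(-6*(-3)) = -180 - ⅑*64*18 = -180 - 64/9*18 = -180 - 128 = -308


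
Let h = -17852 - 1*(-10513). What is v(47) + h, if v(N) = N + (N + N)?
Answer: -7198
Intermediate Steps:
h = -7339 (h = -17852 + 10513 = -7339)
v(N) = 3*N (v(N) = N + 2*N = 3*N)
v(47) + h = 3*47 - 7339 = 141 - 7339 = -7198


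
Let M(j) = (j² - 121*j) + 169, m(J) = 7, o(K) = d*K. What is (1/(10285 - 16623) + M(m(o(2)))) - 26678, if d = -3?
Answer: -173071767/6338 ≈ -27307.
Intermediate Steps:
o(K) = -3*K
M(j) = 169 + j² - 121*j
(1/(10285 - 16623) + M(m(o(2)))) - 26678 = (1/(10285 - 16623) + (169 + 7² - 121*7)) - 26678 = (1/(-6338) + (169 + 49 - 847)) - 26678 = (-1/6338 - 629) - 26678 = -3986603/6338 - 26678 = -173071767/6338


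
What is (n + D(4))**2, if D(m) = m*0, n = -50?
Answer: 2500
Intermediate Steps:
D(m) = 0
(n + D(4))**2 = (-50 + 0)**2 = (-50)**2 = 2500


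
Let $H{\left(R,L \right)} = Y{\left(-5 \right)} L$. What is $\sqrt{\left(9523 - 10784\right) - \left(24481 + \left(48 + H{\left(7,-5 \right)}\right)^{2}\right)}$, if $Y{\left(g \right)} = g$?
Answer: $i \sqrt{31071} \approx 176.27 i$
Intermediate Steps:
$H{\left(R,L \right)} = - 5 L$
$\sqrt{\left(9523 - 10784\right) - \left(24481 + \left(48 + H{\left(7,-5 \right)}\right)^{2}\right)} = \sqrt{\left(9523 - 10784\right) - \left(24481 + \left(48 - -25\right)^{2}\right)} = \sqrt{-1261 - \left(24481 + \left(48 + 25\right)^{2}\right)} = \sqrt{-1261 - 29810} = \sqrt{-31071} = i \sqrt{31071}$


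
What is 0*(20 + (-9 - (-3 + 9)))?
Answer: 0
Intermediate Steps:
0*(20 + (-9 - (-3 + 9))) = 0*(20 + (-9 - 1*6)) = 0*(20 + (-9 - 6)) = 0*(20 - 15) = 0*5 = 0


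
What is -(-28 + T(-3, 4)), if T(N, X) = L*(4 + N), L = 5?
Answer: 23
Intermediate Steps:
T(N, X) = 20 + 5*N (T(N, X) = 5*(4 + N) = 20 + 5*N)
-(-28 + T(-3, 4)) = -(-28 + (20 + 5*(-3))) = -(-28 + (20 - 15)) = -(-28 + 5) = -1*(-23) = 23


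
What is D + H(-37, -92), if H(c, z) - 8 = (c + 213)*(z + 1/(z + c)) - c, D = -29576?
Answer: -5898443/129 ≈ -45724.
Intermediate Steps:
H(c, z) = 8 - c + (213 + c)*(z + 1/(c + z)) (H(c, z) = 8 + ((c + 213)*(z + 1/(z + c)) - c) = 8 + ((213 + c)*(z + 1/(c + z)) - c) = 8 + (-c + (213 + c)*(z + 1/(c + z))) = 8 - c + (213 + c)*(z + 1/(c + z)))
D + H(-37, -92) = -29576 + (213 - 1*(-37)² + 8*(-92) + 9*(-37) + 213*(-92)² - 37*(-92)² - 92*(-37)² + 212*(-37)*(-92))/(-37 - 92) = -29576 + (213 - 1*1369 - 736 - 333 + 213*8464 - 37*8464 - 92*1369 + 721648)/(-129) = -29576 - (213 - 1369 - 736 - 333 + 1802832 - 313168 - 125948 + 721648)/129 = -29576 - 1/129*2083139 = -29576 - 2083139/129 = -5898443/129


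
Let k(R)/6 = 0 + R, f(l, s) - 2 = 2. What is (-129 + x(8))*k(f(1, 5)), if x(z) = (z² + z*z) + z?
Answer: 168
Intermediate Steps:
f(l, s) = 4 (f(l, s) = 2 + 2 = 4)
k(R) = 6*R (k(R) = 6*(0 + R) = 6*R)
x(z) = z + 2*z² (x(z) = (z² + z²) + z = 2*z² + z = z + 2*z²)
(-129 + x(8))*k(f(1, 5)) = (-129 + 8*(1 + 2*8))*(6*4) = (-129 + 8*(1 + 16))*24 = (-129 + 8*17)*24 = (-129 + 136)*24 = 7*24 = 168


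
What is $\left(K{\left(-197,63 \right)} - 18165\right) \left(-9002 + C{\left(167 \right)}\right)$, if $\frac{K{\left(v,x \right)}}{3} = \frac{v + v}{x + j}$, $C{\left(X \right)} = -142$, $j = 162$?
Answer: $\frac{4153719912}{25} \approx 1.6615 \cdot 10^{8}$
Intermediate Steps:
$K{\left(v,x \right)} = \frac{6 v}{162 + x}$ ($K{\left(v,x \right)} = 3 \frac{v + v}{x + 162} = 3 \frac{2 v}{162 + x} = \frac{6 v}{162 + x}$)
$\left(K{\left(-197,63 \right)} - 18165\right) \left(-9002 + C{\left(167 \right)}\right) = \left(6 \left(-197\right) \frac{1}{162 + 63} - 18165\right) \left(-9002 - 142\right) = \left(6 \left(-197\right) \frac{1}{225} - 18165\right) \left(-9144\right) = \left(- \frac{394}{75} - 18165\right) \left(-9144\right) = \left(- \frac{1362769}{75}\right) \left(-9144\right) = \frac{4153719912}{25}$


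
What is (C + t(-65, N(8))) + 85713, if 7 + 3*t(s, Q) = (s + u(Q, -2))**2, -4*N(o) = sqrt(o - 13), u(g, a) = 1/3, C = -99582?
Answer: -336890/27 ≈ -12477.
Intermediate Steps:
u(g, a) = 1/3
N(o) = -sqrt(-13 + o)/4 (N(o) = -sqrt(o - 13)/4 = -sqrt(-13 + o)/4)
t(s, Q) = -7/3 + (1/3 + s)**2/3 (t(s, Q) = -7/3 + (s + 1/3)**2/3 = -7/3 + (1/3 + s)**2/3)
(C + t(-65, N(8))) + 85713 = (-99582 + (-7/3 + (1 + 3*(-65))**2/27)) + 85713 = (-99582 + (-7/3 + (1 - 195)**2/27)) + 85713 = (-99582 + (-7/3 + (1/27)*(-194)**2)) + 85713 = (-99582 + (-7/3 + (1/27)*37636)) + 85713 = (-99582 + (-7/3 + 37636/27)) + 85713 = (-99582 + 37573/27) + 85713 = -2651141/27 + 85713 = -336890/27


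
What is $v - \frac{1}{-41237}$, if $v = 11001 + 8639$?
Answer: $\frac{809894681}{41237} \approx 19640.0$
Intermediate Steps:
$v = 19640$
$v - \frac{1}{-41237} = 19640 - \frac{1}{-41237} = 19640 - - \frac{1}{41237} = 19640 + \frac{1}{41237} = \frac{809894681}{41237}$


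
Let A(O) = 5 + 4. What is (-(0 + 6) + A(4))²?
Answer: 9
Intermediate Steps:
A(O) = 9
(-(0 + 6) + A(4))² = (-(0 + 6) + 9)² = (-1*6 + 9)² = (-6 + 9)² = 3² = 9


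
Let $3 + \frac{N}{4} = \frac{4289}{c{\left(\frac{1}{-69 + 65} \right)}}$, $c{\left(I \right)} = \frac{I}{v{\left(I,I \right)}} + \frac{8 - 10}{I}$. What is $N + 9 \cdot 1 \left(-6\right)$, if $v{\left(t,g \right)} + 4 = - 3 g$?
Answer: $\frac{216098}{105} \approx 2058.1$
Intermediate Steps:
$v{\left(t,g \right)} = -4 - 3 g$
$c{\left(I \right)} = - \frac{2}{I} + \frac{I}{-4 - 3 I}$ ($c{\left(I \right)} = \frac{I}{-4 - 3 I} + \frac{8 - 10}{I} = \frac{I}{-4 - 3 I} - \frac{2}{I} = - \frac{2}{I} + \frac{I}{-4 - 3 I}$)
$N = \frac{221768}{105}$ ($N = -12 + 4 \frac{4289}{\frac{1}{\frac{1}{-69 + 65}} \frac{1}{4 + \frac{3}{-69 + 65}} \left(-8 - \left(\frac{1}{-69 + 65}\right)^{2} - \frac{6}{-69 + 65}\right)} = -12 + 4 \frac{4289}{\frac{1}{\frac{1}{-4}} \frac{1}{4 + \frac{3}{-4}} \left(-8 - \left(\frac{1}{-4}\right)^{2} - \frac{6}{-4}\right)} = -12 + 4 \frac{4289}{\frac{1}{- \frac{1}{4}} \frac{1}{4 + 3 \left(- \frac{1}{4}\right)} \left(-8 - \left(- \frac{1}{4}\right)^{2} - - \frac{3}{2}\right)} = -12 + 4 \frac{4289}{\left(-4\right) \frac{1}{4 - \frac{3}{4}} \left(-8 - \frac{1}{16} + \frac{3}{2}\right)} = -12 + 4 \frac{4289}{\left(-4\right) \frac{1}{\frac{13}{4}} \left(-8 - \frac{1}{16} + \frac{3}{2}\right)} = -12 + 4 \frac{4289}{\left(-4\right) \frac{4}{13} \left(- \frac{105}{16}\right)} = -12 + 4 \frac{4289}{\frac{105}{13}} = -12 + 4 \cdot 4289 \cdot \frac{13}{105} = -12 + 4 \cdot \frac{55757}{105} = -12 + \frac{223028}{105} = \frac{221768}{105} \approx 2112.1$)
$N + 9 \cdot 1 \left(-6\right) = \frac{221768}{105} + 9 \cdot 1 \left(-6\right) = \frac{221768}{105} + 9 \left(-6\right) = \frac{221768}{105} - 54 = \frac{216098}{105}$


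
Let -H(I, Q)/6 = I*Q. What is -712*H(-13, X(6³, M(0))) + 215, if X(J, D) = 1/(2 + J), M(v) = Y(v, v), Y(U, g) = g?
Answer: -4333/109 ≈ -39.752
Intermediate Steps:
M(v) = v
H(I, Q) = -6*I*Q
-712*H(-13, X(6³, M(0))) + 215 = -(-4272)*(-13)/(2 + 6³) + 215 = -(-4272)*(-13)/(2 + 216) + 215 = -(-4272)*(-13)/218 + 215 = -712*39/109 + 215 = -27768/109 + 215 = -4333/109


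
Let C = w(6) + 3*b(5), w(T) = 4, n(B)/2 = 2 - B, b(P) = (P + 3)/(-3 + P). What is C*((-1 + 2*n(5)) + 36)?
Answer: 368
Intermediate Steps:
b(P) = (3 + P)/(-3 + P)
n(B) = 4 - 2*B (n(B) = 2*(2 - B) = 4 - 2*B)
C = 16 (C = 4 + 3*((3 + 5)/(-3 + 5)) = 4 + 3*(8/2) = 4 + 3*((1/2)*8) = 4 + 3*4 = 4 + 12 = 16)
C*((-1 + 2*n(5)) + 36) = 16*((-1 + 2*(4 - 2*5)) + 36) = 16*((-1 + 2*(4 - 10)) + 36) = 16*((-1 + 2*(-6)) + 36) = 16*((-1 - 12) + 36) = 16*(-13 + 36) = 16*23 = 368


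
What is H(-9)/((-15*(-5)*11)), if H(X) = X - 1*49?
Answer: -58/825 ≈ -0.070303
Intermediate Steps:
H(X) = -49 + X (H(X) = X - 49 = -49 + X)
H(-9)/((-15*(-5)*11)) = (-49 - 9)/((-15*(-5)*11)) = -58/(75*11) = -58/825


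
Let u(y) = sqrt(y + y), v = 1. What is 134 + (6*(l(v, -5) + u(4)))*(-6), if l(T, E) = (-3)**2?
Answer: -190 - 72*sqrt(2) ≈ -291.82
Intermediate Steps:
l(T, E) = 9
u(y) = sqrt(2)*sqrt(y) (u(y) = sqrt(2*y) = sqrt(2)*sqrt(y))
134 + (6*(l(v, -5) + u(4)))*(-6) = 134 + (6*(9 + sqrt(2)*sqrt(4)))*(-6) = 134 + (6*(9 + sqrt(2)*2))*(-6) = 134 + (6*(9 + 2*sqrt(2)))*(-6) = 134 + (54 + 12*sqrt(2))*(-6) = 134 + (-324 - 72*sqrt(2)) = -190 - 72*sqrt(2)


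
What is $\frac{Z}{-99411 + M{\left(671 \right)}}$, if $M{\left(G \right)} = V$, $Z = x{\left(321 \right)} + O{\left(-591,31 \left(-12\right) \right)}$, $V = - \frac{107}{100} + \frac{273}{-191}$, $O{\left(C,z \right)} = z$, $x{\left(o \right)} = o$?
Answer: $\frac{974100}{1898797837} \approx 0.00051301$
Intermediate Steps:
$V = - \frac{47737}{19100}$ ($V = \left(-107\right) \frac{1}{100} + 273 \left(- \frac{1}{191}\right) = - \frac{107}{100} - \frac{273}{191} = - \frac{47737}{19100} \approx -2.4993$)
$Z = -51$ ($Z = 321 + 31 \left(-12\right) = 321 - 372 = -51$)
$M{\left(G \right)} = - \frac{47737}{19100}$
$\frac{Z}{-99411 + M{\left(671 \right)}} = - \frac{51}{-99411 - \frac{47737}{19100}} = - \frac{51}{- \frac{1898797837}{19100}} = \left(-51\right) \left(- \frac{19100}{1898797837}\right) = \frac{974100}{1898797837}$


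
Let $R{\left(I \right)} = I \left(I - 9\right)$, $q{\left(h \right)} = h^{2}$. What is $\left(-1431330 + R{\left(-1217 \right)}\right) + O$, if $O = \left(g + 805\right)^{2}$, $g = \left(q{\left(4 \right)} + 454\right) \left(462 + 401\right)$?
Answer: $165173212937$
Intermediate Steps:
$R{\left(I \right)} = I \left(-9 + I\right)$
$g = 405610$ ($g = \left(4^{2} + 454\right) \left(462 + 401\right) = \left(16 + 454\right) 863 = 470 \cdot 863 = 405610$)
$O = 165173152225$ ($O = \left(405610 + 805\right)^{2} = 406415^{2} = 165173152225$)
$\left(-1431330 + R{\left(-1217 \right)}\right) + O = \left(-1431330 - 1217 \left(-9 - 1217\right)\right) + 165173152225 = \left(-1431330 - -1492042\right) + 165173152225 = \left(-1431330 + 1492042\right) + 165173152225 = 60712 + 165173152225 = 165173212937$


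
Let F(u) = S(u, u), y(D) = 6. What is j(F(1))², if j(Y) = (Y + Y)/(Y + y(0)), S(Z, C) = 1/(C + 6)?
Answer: 4/1849 ≈ 0.0021633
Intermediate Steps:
S(Z, C) = 1/(6 + C)
F(u) = 1/(6 + u)
j(Y) = 2*Y/(6 + Y) (j(Y) = (Y + Y)/(Y + 6) = (2*Y)/(6 + Y) = 2*Y/(6 + Y))
j(F(1))² = (2/((6 + 1)*(6 + 1/(6 + 1))))² = (2/(7*(6 + 1/7)))² = (2*(⅐)/(6 + ⅐))² = (2*(⅐)/(43/7))² = (2*(⅐)*(7/43))² = (2/43)² = 4/1849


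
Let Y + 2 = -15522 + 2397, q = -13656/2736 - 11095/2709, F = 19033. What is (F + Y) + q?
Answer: 86720005/14706 ≈ 5896.9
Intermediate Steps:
q = -133631/14706 (q = -13656*1/2736 - 11095*1/2709 = -569/114 - 1585/387 = -133631/14706 ≈ -9.0868)
Y = -13127 (Y = -2 + (-15522 + 2397) = -2 - 13125 = -13127)
(F + Y) + q = (19033 - 13127) - 133631/14706 = 5906 - 133631/14706 = 86720005/14706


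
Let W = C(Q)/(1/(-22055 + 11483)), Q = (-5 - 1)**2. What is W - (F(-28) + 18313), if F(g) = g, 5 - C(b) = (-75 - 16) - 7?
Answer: -1107201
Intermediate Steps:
Q = 36 (Q = (-6)**2 = 36)
C(b) = 103 (C(b) = 5 - ((-75 - 16) - 7) = 5 - (-91 - 7) = 5 - 1*(-98) = 5 + 98 = 103)
W = -1088916 (W = 103/(1/(-22055 + 11483)) = 103/(1/(-10572)) = 103/(-1/10572) = 103*(-10572) = -1088916)
W - (F(-28) + 18313) = -1088916 - (-28 + 18313) = -1088916 - 1*18285 = -1088916 - 18285 = -1107201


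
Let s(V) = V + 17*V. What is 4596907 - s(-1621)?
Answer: 4626085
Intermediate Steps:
s(V) = 18*V
4596907 - s(-1621) = 4596907 - 18*(-1621) = 4596907 - 1*(-29178) = 4596907 + 29178 = 4626085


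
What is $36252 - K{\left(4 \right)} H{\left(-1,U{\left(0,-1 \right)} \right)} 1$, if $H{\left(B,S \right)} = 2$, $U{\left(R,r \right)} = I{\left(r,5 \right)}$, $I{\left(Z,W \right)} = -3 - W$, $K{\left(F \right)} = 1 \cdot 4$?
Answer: $36244$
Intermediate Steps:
$K{\left(F \right)} = 4$
$U{\left(R,r \right)} = -8$ ($U{\left(R,r \right)} = -3 - 5 = -8$)
$36252 - K{\left(4 \right)} H{\left(-1,U{\left(0,-1 \right)} \right)} 1 = 36252 - 4 \cdot 2 \cdot 1 = 36252 - 8 \cdot 1 = 36252 - 8 = 36244$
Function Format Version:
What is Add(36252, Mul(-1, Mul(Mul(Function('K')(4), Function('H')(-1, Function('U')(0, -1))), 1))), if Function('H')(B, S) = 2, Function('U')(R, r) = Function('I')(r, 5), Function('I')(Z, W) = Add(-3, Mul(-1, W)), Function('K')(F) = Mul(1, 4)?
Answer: 36244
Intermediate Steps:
Function('K')(F) = 4
Function('U')(R, r) = -8 (Function('U')(R, r) = Add(-3, Mul(-1, 5)) = Add(-3, -5) = -8)
Add(36252, Mul(-1, Mul(Mul(Function('K')(4), Function('H')(-1, Function('U')(0, -1))), 1))) = Add(36252, Mul(-1, Mul(Mul(4, 2), 1))) = Add(36252, Mul(-1, Mul(8, 1))) = Add(36252, Mul(-1, 8)) = Add(36252, -8) = 36244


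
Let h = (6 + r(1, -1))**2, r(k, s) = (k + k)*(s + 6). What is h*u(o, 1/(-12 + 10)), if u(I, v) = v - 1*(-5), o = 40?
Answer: 1152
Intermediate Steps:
r(k, s) = 2*k*(6 + s) (r(k, s) = (2*k)*(6 + s) = 2*k*(6 + s))
u(I, v) = 5 + v (u(I, v) = v + 5 = 5 + v)
h = 256 (h = (6 + 2*1*(6 - 1))**2 = (6 + 2*1*5)**2 = (6 + 10)**2 = 16**2 = 256)
h*u(o, 1/(-12 + 10)) = 256*(5 + 1/(-12 + 10)) = 256*(5 + 1/(-2)) = 256*(5 - 1/2) = 256*(9/2) = 1152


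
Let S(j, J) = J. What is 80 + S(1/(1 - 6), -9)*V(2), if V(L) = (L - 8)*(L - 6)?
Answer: -136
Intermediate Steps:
V(L) = (-8 + L)*(-6 + L)
80 + S(1/(1 - 6), -9)*V(2) = 80 - 9*(48 + 2² - 14*2) = 80 - 9*(48 + 4 - 28) = 80 - 9*24 = 80 - 216 = -136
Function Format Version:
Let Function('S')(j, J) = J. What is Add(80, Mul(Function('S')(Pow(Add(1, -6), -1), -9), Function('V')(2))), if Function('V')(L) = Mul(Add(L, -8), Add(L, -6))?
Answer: -136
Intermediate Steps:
Function('V')(L) = Mul(Add(-8, L), Add(-6, L))
Add(80, Mul(Function('S')(Pow(Add(1, -6), -1), -9), Function('V')(2))) = Add(80, Mul(-9, Add(48, Pow(2, 2), Mul(-14, 2)))) = Add(80, Mul(-9, Add(48, 4, -28))) = Add(80, Mul(-9, 24)) = Add(80, -216) = -136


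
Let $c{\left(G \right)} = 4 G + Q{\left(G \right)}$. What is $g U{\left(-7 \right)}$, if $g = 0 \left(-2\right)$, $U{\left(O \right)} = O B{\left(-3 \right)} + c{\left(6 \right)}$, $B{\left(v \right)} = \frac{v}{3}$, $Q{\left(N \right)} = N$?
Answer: $0$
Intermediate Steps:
$B{\left(v \right)} = \frac{v}{3}$ ($B{\left(v \right)} = v \frac{1}{3} = \frac{v}{3}$)
$c{\left(G \right)} = 5 G$ ($c{\left(G \right)} = 4 G + G = 5 G$)
$U{\left(O \right)} = 30 - O$ ($U{\left(O \right)} = O \frac{1}{3} \left(-3\right) + 5 \cdot 6 = O \left(-1\right) + 30 = - O + 30 = 30 - O$)
$g = 0$
$g U{\left(-7 \right)} = 0 \left(30 - -7\right) = 0 \left(30 + 7\right) = 0 \cdot 37 = 0$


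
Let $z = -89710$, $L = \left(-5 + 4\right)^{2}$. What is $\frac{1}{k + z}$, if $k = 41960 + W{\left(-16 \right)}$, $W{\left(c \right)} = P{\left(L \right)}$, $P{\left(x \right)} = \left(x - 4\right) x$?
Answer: $- \frac{1}{47753} \approx -2.0941 \cdot 10^{-5}$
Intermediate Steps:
$L = 1$ ($L = \left(-1\right)^{2} = 1$)
$P{\left(x \right)} = x \left(-4 + x\right)$ ($P{\left(x \right)} = \left(-4 + x\right) x = x \left(-4 + x\right)$)
$W{\left(c \right)} = -3$ ($W{\left(c \right)} = 1 \left(-4 + 1\right) = 1 \left(-3\right) = -3$)
$k = 41957$ ($k = 41960 - 3 = 41957$)
$\frac{1}{k + z} = \frac{1}{41957 - 89710} = \frac{1}{-47753} = - \frac{1}{47753}$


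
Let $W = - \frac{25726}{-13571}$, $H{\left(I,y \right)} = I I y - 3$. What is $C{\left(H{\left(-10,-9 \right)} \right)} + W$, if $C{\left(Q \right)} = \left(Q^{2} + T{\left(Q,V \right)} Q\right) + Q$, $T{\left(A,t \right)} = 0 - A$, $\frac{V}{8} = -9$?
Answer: $- \frac{12228887}{13571} \approx -901.1$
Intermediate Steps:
$V = -72$ ($V = 8 \left(-9\right) = -72$)
$H{\left(I,y \right)} = -3 + y I^{2}$ ($H{\left(I,y \right)} = I^{2} y - 3 = y I^{2} - 3 = -3 + y I^{2}$)
$T{\left(A,t \right)} = - A$
$C{\left(Q \right)} = Q$ ($C{\left(Q \right)} = \left(Q^{2} + - Q Q\right) + Q = \left(Q^{2} - Q^{2}\right) + Q = 0 + Q = Q$)
$W = \frac{25726}{13571}$ ($W = \left(-25726\right) \left(- \frac{1}{13571}\right) = \frac{25726}{13571} \approx 1.8957$)
$C{\left(H{\left(-10,-9 \right)} \right)} + W = \left(-3 - 9 \left(-10\right)^{2}\right) + \frac{25726}{13571} = \left(-3 - 900\right) + \frac{25726}{13571} = -903 + \frac{25726}{13571} = - \frac{12228887}{13571}$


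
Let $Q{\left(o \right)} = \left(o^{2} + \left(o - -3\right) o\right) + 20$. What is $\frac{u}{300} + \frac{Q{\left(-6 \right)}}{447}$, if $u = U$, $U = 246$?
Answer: $\frac{22027}{22350} \approx 0.98555$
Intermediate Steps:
$u = 246$
$Q{\left(o \right)} = 20 + o^{2} + o \left(3 + o\right)$ ($Q{\left(o \right)} = \left(o^{2} + \left(o + 3\right) o\right) + 20 = \left(o^{2} + \left(3 + o\right) o\right) + 20 = \left(o^{2} + o \left(3 + o\right)\right) + 20 = 20 + o^{2} + o \left(3 + o\right)$)
$\frac{u}{300} + \frac{Q{\left(-6 \right)}}{447} = \frac{246}{300} + \frac{20 + 2 \left(-6\right)^{2} + 3 \left(-6\right)}{447} = 246 \cdot \frac{1}{300} + \left(20 + 2 \cdot 36 - 18\right) \frac{1}{447} = \frac{41}{50} + \left(20 + 72 - 18\right) \frac{1}{447} = \frac{41}{50} + 74 \cdot \frac{1}{447} = \frac{41}{50} + \frac{74}{447} = \frac{22027}{22350}$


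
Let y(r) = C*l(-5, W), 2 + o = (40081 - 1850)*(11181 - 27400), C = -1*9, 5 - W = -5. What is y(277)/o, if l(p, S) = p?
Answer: -45/620068591 ≈ -7.2573e-8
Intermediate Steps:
W = 10 (W = 5 - 1*(-5) = 5 + 5 = 10)
C = -9
o = -620068591 (o = -2 + (40081 - 1850)*(11181 - 27400) = -2 + 38231*(-16219) = -2 - 620068589 = -620068591)
y(r) = 45 (y(r) = -9*(-5) = 45)
y(277)/o = 45/(-620068591) = 45*(-1/620068591) = -45/620068591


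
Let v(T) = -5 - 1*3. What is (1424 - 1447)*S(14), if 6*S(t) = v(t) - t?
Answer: 253/3 ≈ 84.333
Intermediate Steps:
v(T) = -8 (v(T) = -5 - 3 = -8)
S(t) = -4/3 - t/6 (S(t) = (-8 - t)/6 = -4/3 - t/6)
(1424 - 1447)*S(14) = (1424 - 1447)*(-4/3 - ⅙*14) = -23*(-4/3 - 7/3) = -23*(-11/3) = 253/3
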